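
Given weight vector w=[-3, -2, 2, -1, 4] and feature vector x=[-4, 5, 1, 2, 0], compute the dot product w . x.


Element-wise products:
-3 * -4 = 12
-2 * 5 = -10
2 * 1 = 2
-1 * 2 = -2
4 * 0 = 0
Sum = 12 + -10 + 2 + -2 + 0
= 2

2


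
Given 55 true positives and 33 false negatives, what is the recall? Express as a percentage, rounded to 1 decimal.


Recall = TP / (TP + FN) * 100
= 55 / (55 + 33)
= 55 / 88
= 0.625
= 62.5%

62.5


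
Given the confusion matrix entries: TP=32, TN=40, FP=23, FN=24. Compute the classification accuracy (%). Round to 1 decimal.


Accuracy = (TP + TN) / (TP + TN + FP + FN) * 100
= (32 + 40) / (32 + 40 + 23 + 24)
= 72 / 119
= 0.605
= 60.5%

60.5


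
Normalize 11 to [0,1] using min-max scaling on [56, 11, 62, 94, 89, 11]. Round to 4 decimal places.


Min = 11, Max = 94
Range = 94 - 11 = 83
Scaled = (x - min) / (max - min)
= (11 - 11) / 83
= 0 / 83
= 0.0000

0.0000


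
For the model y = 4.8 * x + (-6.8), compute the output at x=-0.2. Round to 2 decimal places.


y = 4.8 * -0.2 + (-6.8)
= -0.96 + (-6.8)
= -7.76

-7.76


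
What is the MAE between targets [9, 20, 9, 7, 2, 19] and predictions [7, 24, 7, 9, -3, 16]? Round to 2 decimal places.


Absolute errors: [2, 4, 2, 2, 5, 3]
Sum of absolute errors = 18
MAE = 18 / 6 = 3.00

3.00


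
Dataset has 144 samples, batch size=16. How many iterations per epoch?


Iterations per epoch = dataset_size / batch_size
= 144 / 16
= 9

9


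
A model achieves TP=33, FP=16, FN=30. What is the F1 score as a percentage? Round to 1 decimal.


Precision = TP / (TP + FP) = 33 / 49 = 0.6735
Recall = TP / (TP + FN) = 33 / 63 = 0.5238
F1 = 2 * P * R / (P + R)
= 2 * 0.6735 * 0.5238 / (0.6735 + 0.5238)
= 0.7055 / 1.1973
= 0.5893
As percentage: 58.9%

58.9


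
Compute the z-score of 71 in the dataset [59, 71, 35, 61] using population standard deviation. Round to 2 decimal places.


Mean = (59 + 71 + 35 + 61) / 4 = 56.5
Variance = sum((x_i - mean)^2) / n = 174.75
Std = sqrt(174.75) = 13.2193
Z = (x - mean) / std
= (71 - 56.5) / 13.2193
= 14.5 / 13.2193
= 1.10

1.10


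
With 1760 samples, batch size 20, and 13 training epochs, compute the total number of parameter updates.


Iterations per epoch = 1760 / 20 = 88
Total updates = iterations_per_epoch * epochs
= 88 * 13
= 1144

1144


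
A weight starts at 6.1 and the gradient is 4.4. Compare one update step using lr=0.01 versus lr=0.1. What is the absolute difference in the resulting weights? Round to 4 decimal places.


With lr=0.01: w_new = 6.1 - 0.01 * 4.4 = 6.056
With lr=0.1: w_new = 6.1 - 0.1 * 4.4 = 5.66
Absolute difference = |6.056 - 5.66|
= 0.3960

0.3960


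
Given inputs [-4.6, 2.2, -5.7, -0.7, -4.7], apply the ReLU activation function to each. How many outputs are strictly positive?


ReLU(x) = max(0, x) for each element:
ReLU(-4.6) = 0
ReLU(2.2) = 2.2
ReLU(-5.7) = 0
ReLU(-0.7) = 0
ReLU(-4.7) = 0
Active neurons (>0): 1

1


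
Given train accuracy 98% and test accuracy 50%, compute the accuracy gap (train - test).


Gap = train_accuracy - test_accuracy
= 98 - 50
= 48%
This large gap strongly indicates overfitting.

48


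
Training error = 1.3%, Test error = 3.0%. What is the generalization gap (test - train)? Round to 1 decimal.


Generalization gap = test_error - train_error
= 3.0 - 1.3
= 1.7%
A small gap suggests good generalization.

1.7


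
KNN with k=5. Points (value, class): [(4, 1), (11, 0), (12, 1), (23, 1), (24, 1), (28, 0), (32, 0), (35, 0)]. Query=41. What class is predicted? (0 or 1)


Distances from query 41:
Point 35 (class 0): distance = 6
Point 32 (class 0): distance = 9
Point 28 (class 0): distance = 13
Point 24 (class 1): distance = 17
Point 23 (class 1): distance = 18
K=5 nearest neighbors: classes = [0, 0, 0, 1, 1]
Votes for class 1: 2 / 5
Majority vote => class 0

0


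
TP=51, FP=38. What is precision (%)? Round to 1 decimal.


Precision = TP / (TP + FP) * 100
= 51 / (51 + 38)
= 51 / 89
= 0.573
= 57.3%

57.3


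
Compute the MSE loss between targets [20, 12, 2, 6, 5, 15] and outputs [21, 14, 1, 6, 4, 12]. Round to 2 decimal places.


Differences: [-1, -2, 1, 0, 1, 3]
Squared errors: [1, 4, 1, 0, 1, 9]
Sum of squared errors = 16
MSE = 16 / 6 = 2.67

2.67


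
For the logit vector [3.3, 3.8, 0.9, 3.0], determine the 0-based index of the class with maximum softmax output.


Softmax is a monotonic transformation, so it preserves the argmax.
We need to find the index of the maximum logit.
Index 0: 3.3
Index 1: 3.8
Index 2: 0.9
Index 3: 3.0
Maximum logit = 3.8 at index 1

1


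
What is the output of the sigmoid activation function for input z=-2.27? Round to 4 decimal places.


sigmoid(z) = 1 / (1 + exp(-z))
exp(-(-2.27)) = exp(2.27) = 9.6794
1 + 9.6794 = 10.6794
1 / 10.6794 = 0.0936

0.0936


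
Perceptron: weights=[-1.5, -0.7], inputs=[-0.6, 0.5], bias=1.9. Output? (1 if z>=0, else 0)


z = w . x + b
= -1.5*-0.6 + -0.7*0.5 + 1.9
= 0.9 + -0.35 + 1.9
= 0.55 + 1.9
= 2.45
Since z = 2.45 >= 0, output = 1

1


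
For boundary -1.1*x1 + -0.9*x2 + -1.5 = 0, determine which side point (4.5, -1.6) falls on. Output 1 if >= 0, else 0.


Compute -1.1 * 4.5 + -0.9 * -1.6 + -1.5
= -4.95 + 1.44 + -1.5
= -5.01
Since -5.01 < 0, the point is on the negative side.

0


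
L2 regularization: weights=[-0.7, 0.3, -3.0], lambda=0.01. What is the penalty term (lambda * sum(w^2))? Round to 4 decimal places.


Squaring each weight:
(-0.7)^2 = 0.49
0.3^2 = 0.09
(-3.0)^2 = 9.0
Sum of squares = 9.58
Penalty = 0.01 * 9.58 = 0.0958

0.0958


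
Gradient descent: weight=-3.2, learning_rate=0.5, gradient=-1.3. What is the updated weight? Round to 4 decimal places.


w_new = w_old - lr * gradient
= -3.2 - 0.5 * -1.3
= -3.2 - (-0.65)
= -2.5500

-2.5500


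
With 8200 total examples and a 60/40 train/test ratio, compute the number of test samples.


Train samples = 8200 * 60% = 4920
Test samples = 8200 - 4920
= 3280

3280


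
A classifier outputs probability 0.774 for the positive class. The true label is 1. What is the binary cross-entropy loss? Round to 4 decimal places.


For y=1: Loss = -log(p)
= -log(0.774)
= -(-0.2562)
= 0.2562

0.2562


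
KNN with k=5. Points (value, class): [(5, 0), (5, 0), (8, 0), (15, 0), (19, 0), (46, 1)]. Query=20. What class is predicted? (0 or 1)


Distances from query 20:
Point 19 (class 0): distance = 1
Point 15 (class 0): distance = 5
Point 8 (class 0): distance = 12
Point 5 (class 0): distance = 15
Point 5 (class 0): distance = 15
K=5 nearest neighbors: classes = [0, 0, 0, 0, 0]
Votes for class 1: 0 / 5
Majority vote => class 0

0


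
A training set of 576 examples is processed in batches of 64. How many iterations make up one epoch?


Iterations per epoch = dataset_size / batch_size
= 576 / 64
= 9

9


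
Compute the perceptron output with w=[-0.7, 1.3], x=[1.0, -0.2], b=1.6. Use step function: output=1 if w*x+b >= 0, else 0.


z = w . x + b
= -0.7*1.0 + 1.3*-0.2 + 1.6
= -0.7 + -0.26 + 1.6
= -0.96 + 1.6
= 0.64
Since z = 0.64 >= 0, output = 1

1


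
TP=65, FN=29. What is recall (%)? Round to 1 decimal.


Recall = TP / (TP + FN) * 100
= 65 / (65 + 29)
= 65 / 94
= 0.6915
= 69.1%

69.1


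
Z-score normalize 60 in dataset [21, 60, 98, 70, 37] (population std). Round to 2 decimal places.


Mean = (21 + 60 + 98 + 70 + 37) / 5 = 57.2
Variance = sum((x_i - mean)^2) / n = 710.96
Std = sqrt(710.96) = 26.6638
Z = (x - mean) / std
= (60 - 57.2) / 26.6638
= 2.8 / 26.6638
= 0.11

0.11


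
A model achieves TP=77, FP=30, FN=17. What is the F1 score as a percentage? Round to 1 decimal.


Precision = TP / (TP + FP) = 77 / 107 = 0.7196
Recall = TP / (TP + FN) = 77 / 94 = 0.8191
F1 = 2 * P * R / (P + R)
= 2 * 0.7196 * 0.8191 / (0.7196 + 0.8191)
= 1.179 / 1.5388
= 0.7662
As percentage: 76.6%

76.6


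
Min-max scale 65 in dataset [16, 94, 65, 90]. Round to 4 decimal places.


Min = 16, Max = 94
Range = 94 - 16 = 78
Scaled = (x - min) / (max - min)
= (65 - 16) / 78
= 49 / 78
= 0.6282

0.6282


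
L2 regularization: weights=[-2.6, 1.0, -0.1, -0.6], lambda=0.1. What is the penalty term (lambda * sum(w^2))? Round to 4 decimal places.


Squaring each weight:
(-2.6)^2 = 6.76
1.0^2 = 1.0
(-0.1)^2 = 0.01
(-0.6)^2 = 0.36
Sum of squares = 8.13
Penalty = 0.1 * 8.13 = 0.8130

0.8130


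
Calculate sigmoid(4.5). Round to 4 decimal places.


sigmoid(z) = 1 / (1 + exp(-z))
exp(-(4.5)) = exp(-4.5) = 0.0111
1 + 0.0111 = 1.0111
1 / 1.0111 = 0.9890

0.9890


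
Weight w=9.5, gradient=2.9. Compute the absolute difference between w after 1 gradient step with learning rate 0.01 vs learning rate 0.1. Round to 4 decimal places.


With lr=0.01: w_new = 9.5 - 0.01 * 2.9 = 9.471
With lr=0.1: w_new = 9.5 - 0.1 * 2.9 = 9.21
Absolute difference = |9.471 - 9.21|
= 0.2610

0.2610


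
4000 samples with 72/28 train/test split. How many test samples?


Train samples = 4000 * 72% = 2880
Test samples = 4000 - 2880
= 1120

1120


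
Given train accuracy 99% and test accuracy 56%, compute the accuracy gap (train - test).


Gap = train_accuracy - test_accuracy
= 99 - 56
= 43%
This large gap strongly indicates overfitting.

43


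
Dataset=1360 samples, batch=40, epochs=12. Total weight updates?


Iterations per epoch = 1360 / 40 = 34
Total updates = iterations_per_epoch * epochs
= 34 * 12
= 408

408


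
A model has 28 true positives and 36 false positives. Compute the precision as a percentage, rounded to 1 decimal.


Precision = TP / (TP + FP) * 100
= 28 / (28 + 36)
= 28 / 64
= 0.4375
= 43.8%

43.8


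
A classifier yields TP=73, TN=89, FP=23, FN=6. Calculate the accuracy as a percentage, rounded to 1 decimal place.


Accuracy = (TP + TN) / (TP + TN + FP + FN) * 100
= (73 + 89) / (73 + 89 + 23 + 6)
= 162 / 191
= 0.8482
= 84.8%

84.8


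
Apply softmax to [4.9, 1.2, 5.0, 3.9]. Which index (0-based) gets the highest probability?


Softmax is a monotonic transformation, so it preserves the argmax.
We need to find the index of the maximum logit.
Index 0: 4.9
Index 1: 1.2
Index 2: 5.0
Index 3: 3.9
Maximum logit = 5.0 at index 2

2


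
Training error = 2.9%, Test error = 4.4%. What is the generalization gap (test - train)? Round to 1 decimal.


Generalization gap = test_error - train_error
= 4.4 - 2.9
= 1.5%
A small gap suggests good generalization.

1.5


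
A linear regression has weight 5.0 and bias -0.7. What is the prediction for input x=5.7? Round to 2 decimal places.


y = 5.0 * 5.7 + (-0.7)
= 28.5 + (-0.7)
= 27.80

27.80


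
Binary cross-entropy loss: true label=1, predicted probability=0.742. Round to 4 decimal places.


For y=1: Loss = -log(p)
= -log(0.742)
= -(-0.2984)
= 0.2984

0.2984


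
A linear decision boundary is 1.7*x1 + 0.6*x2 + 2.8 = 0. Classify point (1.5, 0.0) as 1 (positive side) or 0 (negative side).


Compute 1.7 * 1.5 + 0.6 * 0.0 + 2.8
= 2.55 + 0.0 + 2.8
= 5.35
Since 5.35 >= 0, the point is on the positive side.

1


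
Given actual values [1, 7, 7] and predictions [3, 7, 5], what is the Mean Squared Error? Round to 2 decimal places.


Differences: [-2, 0, 2]
Squared errors: [4, 0, 4]
Sum of squared errors = 8
MSE = 8 / 3 = 2.67

2.67


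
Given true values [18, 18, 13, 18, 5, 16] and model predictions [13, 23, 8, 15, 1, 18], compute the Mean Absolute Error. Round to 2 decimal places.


Absolute errors: [5, 5, 5, 3, 4, 2]
Sum of absolute errors = 24
MAE = 24 / 6 = 4.00

4.00


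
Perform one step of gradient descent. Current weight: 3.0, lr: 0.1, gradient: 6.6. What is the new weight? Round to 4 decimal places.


w_new = w_old - lr * gradient
= 3.0 - 0.1 * 6.6
= 3.0 - (0.66)
= 2.3400

2.3400


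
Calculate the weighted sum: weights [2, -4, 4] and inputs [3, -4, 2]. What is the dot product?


Element-wise products:
2 * 3 = 6
-4 * -4 = 16
4 * 2 = 8
Sum = 6 + 16 + 8
= 30

30


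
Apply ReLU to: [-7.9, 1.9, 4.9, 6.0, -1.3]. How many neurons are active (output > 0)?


ReLU(x) = max(0, x) for each element:
ReLU(-7.9) = 0
ReLU(1.9) = 1.9
ReLU(4.9) = 4.9
ReLU(6.0) = 6.0
ReLU(-1.3) = 0
Active neurons (>0): 3

3


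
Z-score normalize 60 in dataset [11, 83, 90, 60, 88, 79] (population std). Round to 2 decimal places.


Mean = (11 + 83 + 90 + 60 + 88 + 79) / 6 = 68.5
Variance = sum((x_i - mean)^2) / n = 756.9167
Std = sqrt(756.9167) = 27.5121
Z = (x - mean) / std
= (60 - 68.5) / 27.5121
= -8.5 / 27.5121
= -0.31

-0.31


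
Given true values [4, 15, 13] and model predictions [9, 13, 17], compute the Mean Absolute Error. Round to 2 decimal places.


Absolute errors: [5, 2, 4]
Sum of absolute errors = 11
MAE = 11 / 3 = 3.67

3.67


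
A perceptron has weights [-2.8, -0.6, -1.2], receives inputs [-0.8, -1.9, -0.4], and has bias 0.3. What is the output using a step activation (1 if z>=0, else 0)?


z = w . x + b
= -2.8*-0.8 + -0.6*-1.9 + -1.2*-0.4 + 0.3
= 2.24 + 1.14 + 0.48 + 0.3
= 3.86 + 0.3
= 4.16
Since z = 4.16 >= 0, output = 1

1


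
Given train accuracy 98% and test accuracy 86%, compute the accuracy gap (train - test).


Gap = train_accuracy - test_accuracy
= 98 - 86
= 12%
This gap suggests the model is overfitting.

12


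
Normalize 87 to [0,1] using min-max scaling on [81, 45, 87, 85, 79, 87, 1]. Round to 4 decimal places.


Min = 1, Max = 87
Range = 87 - 1 = 86
Scaled = (x - min) / (max - min)
= (87 - 1) / 86
= 86 / 86
= 1.0000

1.0000


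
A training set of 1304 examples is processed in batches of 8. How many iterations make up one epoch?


Iterations per epoch = dataset_size / batch_size
= 1304 / 8
= 163

163


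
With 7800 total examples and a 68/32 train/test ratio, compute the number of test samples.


Train samples = 7800 * 68% = 5304
Test samples = 7800 - 5304
= 2496

2496


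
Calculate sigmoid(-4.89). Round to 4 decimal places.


sigmoid(z) = 1 / (1 + exp(-z))
exp(-(-4.89)) = exp(4.89) = 132.9536
1 + 132.9536 = 133.9536
1 / 133.9536 = 0.0075

0.0075


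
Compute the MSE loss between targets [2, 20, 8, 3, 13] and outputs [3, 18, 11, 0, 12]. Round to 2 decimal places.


Differences: [-1, 2, -3, 3, 1]
Squared errors: [1, 4, 9, 9, 1]
Sum of squared errors = 24
MSE = 24 / 5 = 4.80

4.80


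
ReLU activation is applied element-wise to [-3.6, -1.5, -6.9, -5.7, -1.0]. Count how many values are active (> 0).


ReLU(x) = max(0, x) for each element:
ReLU(-3.6) = 0
ReLU(-1.5) = 0
ReLU(-6.9) = 0
ReLU(-5.7) = 0
ReLU(-1.0) = 0
Active neurons (>0): 0

0


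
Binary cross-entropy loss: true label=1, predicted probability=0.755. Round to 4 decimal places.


For y=1: Loss = -log(p)
= -log(0.755)
= -(-0.281)
= 0.2810

0.2810


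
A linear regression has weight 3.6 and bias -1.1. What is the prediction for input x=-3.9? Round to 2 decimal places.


y = 3.6 * -3.9 + (-1.1)
= -14.04 + (-1.1)
= -15.14

-15.14


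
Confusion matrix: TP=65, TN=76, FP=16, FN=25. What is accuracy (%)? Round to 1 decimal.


Accuracy = (TP + TN) / (TP + TN + FP + FN) * 100
= (65 + 76) / (65 + 76 + 16 + 25)
= 141 / 182
= 0.7747
= 77.5%

77.5


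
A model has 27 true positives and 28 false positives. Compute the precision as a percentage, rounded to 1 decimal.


Precision = TP / (TP + FP) * 100
= 27 / (27 + 28)
= 27 / 55
= 0.4909
= 49.1%

49.1


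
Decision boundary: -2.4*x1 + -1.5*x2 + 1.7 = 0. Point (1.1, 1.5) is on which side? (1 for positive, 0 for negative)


Compute -2.4 * 1.1 + -1.5 * 1.5 + 1.7
= -2.64 + -2.25 + 1.7
= -3.19
Since -3.19 < 0, the point is on the negative side.

0


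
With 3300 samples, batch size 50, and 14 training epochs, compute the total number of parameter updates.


Iterations per epoch = 3300 / 50 = 66
Total updates = iterations_per_epoch * epochs
= 66 * 14
= 924

924


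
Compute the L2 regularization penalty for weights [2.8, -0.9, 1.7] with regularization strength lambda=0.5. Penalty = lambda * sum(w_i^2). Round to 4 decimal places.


Squaring each weight:
2.8^2 = 7.84
(-0.9)^2 = 0.81
1.7^2 = 2.89
Sum of squares = 11.54
Penalty = 0.5 * 11.54 = 5.7700

5.7700


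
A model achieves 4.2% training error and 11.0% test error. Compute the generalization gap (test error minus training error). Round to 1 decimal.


Generalization gap = test_error - train_error
= 11.0 - 4.2
= 6.8%
A moderate gap.

6.8


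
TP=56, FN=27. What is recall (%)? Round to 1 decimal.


Recall = TP / (TP + FN) * 100
= 56 / (56 + 27)
= 56 / 83
= 0.6747
= 67.5%

67.5


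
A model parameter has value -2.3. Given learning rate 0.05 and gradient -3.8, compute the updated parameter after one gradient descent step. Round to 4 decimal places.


w_new = w_old - lr * gradient
= -2.3 - 0.05 * -3.8
= -2.3 - (-0.19)
= -2.1100

-2.1100


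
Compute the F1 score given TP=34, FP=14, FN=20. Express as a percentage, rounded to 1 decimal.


Precision = TP / (TP + FP) = 34 / 48 = 0.7083
Recall = TP / (TP + FN) = 34 / 54 = 0.6296
F1 = 2 * P * R / (P + R)
= 2 * 0.7083 * 0.6296 / (0.7083 + 0.6296)
= 0.892 / 1.338
= 0.6667
As percentage: 66.7%

66.7


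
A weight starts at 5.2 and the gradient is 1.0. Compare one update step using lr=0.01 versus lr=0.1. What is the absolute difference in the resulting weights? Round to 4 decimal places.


With lr=0.01: w_new = 5.2 - 0.01 * 1.0 = 5.19
With lr=0.1: w_new = 5.2 - 0.1 * 1.0 = 5.1
Absolute difference = |5.19 - 5.1|
= 0.0900

0.0900


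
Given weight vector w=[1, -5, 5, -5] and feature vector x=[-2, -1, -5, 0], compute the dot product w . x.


Element-wise products:
1 * -2 = -2
-5 * -1 = 5
5 * -5 = -25
-5 * 0 = 0
Sum = -2 + 5 + -25 + 0
= -22

-22


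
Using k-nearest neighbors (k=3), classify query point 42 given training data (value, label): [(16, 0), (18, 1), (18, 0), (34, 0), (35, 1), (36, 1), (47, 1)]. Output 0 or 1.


Distances from query 42:
Point 47 (class 1): distance = 5
Point 36 (class 1): distance = 6
Point 35 (class 1): distance = 7
K=3 nearest neighbors: classes = [1, 1, 1]
Votes for class 1: 3 / 3
Majority vote => class 1

1


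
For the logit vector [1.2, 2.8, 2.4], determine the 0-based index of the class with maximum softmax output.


Softmax is a monotonic transformation, so it preserves the argmax.
We need to find the index of the maximum logit.
Index 0: 1.2
Index 1: 2.8
Index 2: 2.4
Maximum logit = 2.8 at index 1

1


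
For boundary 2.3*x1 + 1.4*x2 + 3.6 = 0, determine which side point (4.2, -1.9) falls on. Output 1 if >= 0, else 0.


Compute 2.3 * 4.2 + 1.4 * -1.9 + 3.6
= 9.66 + -2.66 + 3.6
= 10.6
Since 10.6 >= 0, the point is on the positive side.

1


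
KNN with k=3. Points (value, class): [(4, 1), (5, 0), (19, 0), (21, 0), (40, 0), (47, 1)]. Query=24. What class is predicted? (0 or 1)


Distances from query 24:
Point 21 (class 0): distance = 3
Point 19 (class 0): distance = 5
Point 40 (class 0): distance = 16
K=3 nearest neighbors: classes = [0, 0, 0]
Votes for class 1: 0 / 3
Majority vote => class 0

0


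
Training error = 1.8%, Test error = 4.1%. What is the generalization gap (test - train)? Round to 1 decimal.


Generalization gap = test_error - train_error
= 4.1 - 1.8
= 2.3%
A moderate gap.

2.3


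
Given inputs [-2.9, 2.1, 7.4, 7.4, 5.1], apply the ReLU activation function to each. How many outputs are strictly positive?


ReLU(x) = max(0, x) for each element:
ReLU(-2.9) = 0
ReLU(2.1) = 2.1
ReLU(7.4) = 7.4
ReLU(7.4) = 7.4
ReLU(5.1) = 5.1
Active neurons (>0): 4

4


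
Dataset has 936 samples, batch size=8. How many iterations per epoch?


Iterations per epoch = dataset_size / batch_size
= 936 / 8
= 117

117


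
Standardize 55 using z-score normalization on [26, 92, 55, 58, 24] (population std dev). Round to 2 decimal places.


Mean = (26 + 92 + 55 + 58 + 24) / 5 = 51.0
Variance = sum((x_i - mean)^2) / n = 620.0
Std = sqrt(620.0) = 24.8998
Z = (x - mean) / std
= (55 - 51.0) / 24.8998
= 4.0 / 24.8998
= 0.16

0.16


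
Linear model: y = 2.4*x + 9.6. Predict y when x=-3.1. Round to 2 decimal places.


y = 2.4 * -3.1 + (9.6)
= -7.44 + (9.6)
= 2.16

2.16


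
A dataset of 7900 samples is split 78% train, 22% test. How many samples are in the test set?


Train samples = 7900 * 78% = 6162
Test samples = 7900 - 6162
= 1738

1738


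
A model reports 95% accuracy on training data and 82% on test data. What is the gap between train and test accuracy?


Gap = train_accuracy - test_accuracy
= 95 - 82
= 13%
This gap suggests the model is overfitting.

13


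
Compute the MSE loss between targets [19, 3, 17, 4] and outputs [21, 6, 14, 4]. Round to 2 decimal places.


Differences: [-2, -3, 3, 0]
Squared errors: [4, 9, 9, 0]
Sum of squared errors = 22
MSE = 22 / 4 = 5.50

5.50


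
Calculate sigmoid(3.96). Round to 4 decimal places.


sigmoid(z) = 1 / (1 + exp(-z))
exp(-(3.96)) = exp(-3.96) = 0.0191
1 + 0.0191 = 1.0191
1 / 1.0191 = 0.9813

0.9813


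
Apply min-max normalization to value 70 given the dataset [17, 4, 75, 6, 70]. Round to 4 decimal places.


Min = 4, Max = 75
Range = 75 - 4 = 71
Scaled = (x - min) / (max - min)
= (70 - 4) / 71
= 66 / 71
= 0.9296

0.9296


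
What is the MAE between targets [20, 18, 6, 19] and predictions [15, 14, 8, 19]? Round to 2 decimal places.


Absolute errors: [5, 4, 2, 0]
Sum of absolute errors = 11
MAE = 11 / 4 = 2.75

2.75


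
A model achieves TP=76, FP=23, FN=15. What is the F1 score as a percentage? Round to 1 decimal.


Precision = TP / (TP + FP) = 76 / 99 = 0.7677
Recall = TP / (TP + FN) = 76 / 91 = 0.8352
F1 = 2 * P * R / (P + R)
= 2 * 0.7677 * 0.8352 / (0.7677 + 0.8352)
= 1.2823 / 1.6028
= 0.8
As percentage: 80.0%

80.0


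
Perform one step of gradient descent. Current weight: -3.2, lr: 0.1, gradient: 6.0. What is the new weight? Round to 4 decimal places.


w_new = w_old - lr * gradient
= -3.2 - 0.1 * 6.0
= -3.2 - (0.6)
= -3.8000

-3.8000


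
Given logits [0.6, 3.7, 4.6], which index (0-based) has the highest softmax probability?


Softmax is a monotonic transformation, so it preserves the argmax.
We need to find the index of the maximum logit.
Index 0: 0.6
Index 1: 3.7
Index 2: 4.6
Maximum logit = 4.6 at index 2

2


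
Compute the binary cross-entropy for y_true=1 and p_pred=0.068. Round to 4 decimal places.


For y=1: Loss = -log(p)
= -log(0.068)
= -(-2.6882)
= 2.6882

2.6882


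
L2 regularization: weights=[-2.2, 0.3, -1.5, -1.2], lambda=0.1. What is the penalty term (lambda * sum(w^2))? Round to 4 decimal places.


Squaring each weight:
(-2.2)^2 = 4.84
0.3^2 = 0.09
(-1.5)^2 = 2.25
(-1.2)^2 = 1.44
Sum of squares = 8.62
Penalty = 0.1 * 8.62 = 0.8620

0.8620


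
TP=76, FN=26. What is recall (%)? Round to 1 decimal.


Recall = TP / (TP + FN) * 100
= 76 / (76 + 26)
= 76 / 102
= 0.7451
= 74.5%

74.5


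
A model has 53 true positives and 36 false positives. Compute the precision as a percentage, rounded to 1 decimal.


Precision = TP / (TP + FP) * 100
= 53 / (53 + 36)
= 53 / 89
= 0.5955
= 59.6%

59.6


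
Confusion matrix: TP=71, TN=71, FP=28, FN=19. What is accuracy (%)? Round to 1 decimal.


Accuracy = (TP + TN) / (TP + TN + FP + FN) * 100
= (71 + 71) / (71 + 71 + 28 + 19)
= 142 / 189
= 0.7513
= 75.1%

75.1


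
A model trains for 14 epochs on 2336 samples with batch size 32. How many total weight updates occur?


Iterations per epoch = 2336 / 32 = 73
Total updates = iterations_per_epoch * epochs
= 73 * 14
= 1022

1022


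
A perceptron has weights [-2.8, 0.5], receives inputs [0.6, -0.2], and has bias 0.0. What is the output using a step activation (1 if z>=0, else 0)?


z = w . x + b
= -2.8*0.6 + 0.5*-0.2 + 0.0
= -1.68 + -0.1 + 0.0
= -1.78 + 0.0
= -1.78
Since z = -1.78 < 0, output = 0

0


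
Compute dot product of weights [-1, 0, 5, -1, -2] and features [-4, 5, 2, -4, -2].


Element-wise products:
-1 * -4 = 4
0 * 5 = 0
5 * 2 = 10
-1 * -4 = 4
-2 * -2 = 4
Sum = 4 + 0 + 10 + 4 + 4
= 22

22


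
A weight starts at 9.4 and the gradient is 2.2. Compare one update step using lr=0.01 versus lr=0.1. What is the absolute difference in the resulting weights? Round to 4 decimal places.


With lr=0.01: w_new = 9.4 - 0.01 * 2.2 = 9.378
With lr=0.1: w_new = 9.4 - 0.1 * 2.2 = 9.18
Absolute difference = |9.378 - 9.18|
= 0.1980

0.1980


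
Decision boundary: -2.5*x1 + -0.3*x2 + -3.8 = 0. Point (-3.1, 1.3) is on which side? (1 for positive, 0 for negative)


Compute -2.5 * -3.1 + -0.3 * 1.3 + -3.8
= 7.75 + -0.39 + -3.8
= 3.56
Since 3.56 >= 0, the point is on the positive side.

1


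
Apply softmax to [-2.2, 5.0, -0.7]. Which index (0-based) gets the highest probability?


Softmax is a monotonic transformation, so it preserves the argmax.
We need to find the index of the maximum logit.
Index 0: -2.2
Index 1: 5.0
Index 2: -0.7
Maximum logit = 5.0 at index 1

1


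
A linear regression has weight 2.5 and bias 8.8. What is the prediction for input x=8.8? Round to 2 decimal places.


y = 2.5 * 8.8 + (8.8)
= 22.0 + (8.8)
= 30.80

30.80


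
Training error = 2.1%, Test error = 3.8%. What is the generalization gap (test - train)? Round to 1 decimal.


Generalization gap = test_error - train_error
= 3.8 - 2.1
= 1.7%
A small gap suggests good generalization.

1.7


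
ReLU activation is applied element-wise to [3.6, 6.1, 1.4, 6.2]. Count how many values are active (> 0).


ReLU(x) = max(0, x) for each element:
ReLU(3.6) = 3.6
ReLU(6.1) = 6.1
ReLU(1.4) = 1.4
ReLU(6.2) = 6.2
Active neurons (>0): 4

4


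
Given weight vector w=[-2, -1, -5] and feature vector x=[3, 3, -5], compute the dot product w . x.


Element-wise products:
-2 * 3 = -6
-1 * 3 = -3
-5 * -5 = 25
Sum = -6 + -3 + 25
= 16

16


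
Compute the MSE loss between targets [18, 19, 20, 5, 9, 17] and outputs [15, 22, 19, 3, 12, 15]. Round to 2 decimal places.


Differences: [3, -3, 1, 2, -3, 2]
Squared errors: [9, 9, 1, 4, 9, 4]
Sum of squared errors = 36
MSE = 36 / 6 = 6.00

6.00


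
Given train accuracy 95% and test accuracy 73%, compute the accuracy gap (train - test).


Gap = train_accuracy - test_accuracy
= 95 - 73
= 22%
This large gap strongly indicates overfitting.

22


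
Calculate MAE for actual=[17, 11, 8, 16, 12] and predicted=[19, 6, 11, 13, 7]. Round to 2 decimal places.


Absolute errors: [2, 5, 3, 3, 5]
Sum of absolute errors = 18
MAE = 18 / 5 = 3.60

3.60


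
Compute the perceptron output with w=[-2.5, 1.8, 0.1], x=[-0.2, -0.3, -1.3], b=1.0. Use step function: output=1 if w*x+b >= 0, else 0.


z = w . x + b
= -2.5*-0.2 + 1.8*-0.3 + 0.1*-1.3 + 1.0
= 0.5 + -0.54 + -0.13 + 1.0
= -0.17 + 1.0
= 0.83
Since z = 0.83 >= 0, output = 1

1


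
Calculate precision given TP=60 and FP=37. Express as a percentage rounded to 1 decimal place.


Precision = TP / (TP + FP) * 100
= 60 / (60 + 37)
= 60 / 97
= 0.6186
= 61.9%

61.9


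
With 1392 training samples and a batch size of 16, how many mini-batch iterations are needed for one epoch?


Iterations per epoch = dataset_size / batch_size
= 1392 / 16
= 87

87


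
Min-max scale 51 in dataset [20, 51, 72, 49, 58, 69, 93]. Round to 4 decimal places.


Min = 20, Max = 93
Range = 93 - 20 = 73
Scaled = (x - min) / (max - min)
= (51 - 20) / 73
= 31 / 73
= 0.4247

0.4247


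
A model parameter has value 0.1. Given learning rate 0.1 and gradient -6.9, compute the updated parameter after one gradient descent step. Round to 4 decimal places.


w_new = w_old - lr * gradient
= 0.1 - 0.1 * -6.9
= 0.1 - (-0.69)
= 0.7900

0.7900


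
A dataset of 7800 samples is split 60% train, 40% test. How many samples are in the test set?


Train samples = 7800 * 60% = 4680
Test samples = 7800 - 4680
= 3120

3120


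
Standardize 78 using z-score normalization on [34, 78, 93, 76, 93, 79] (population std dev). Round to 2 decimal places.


Mean = (34 + 78 + 93 + 76 + 93 + 79) / 6 = 75.5
Variance = sum((x_i - mean)^2) / n = 392.25
Std = sqrt(392.25) = 19.8053
Z = (x - mean) / std
= (78 - 75.5) / 19.8053
= 2.5 / 19.8053
= 0.13

0.13


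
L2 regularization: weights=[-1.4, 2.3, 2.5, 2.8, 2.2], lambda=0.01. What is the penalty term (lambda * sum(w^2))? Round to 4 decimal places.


Squaring each weight:
(-1.4)^2 = 1.96
2.3^2 = 5.29
2.5^2 = 6.25
2.8^2 = 7.84
2.2^2 = 4.84
Sum of squares = 26.18
Penalty = 0.01 * 26.18 = 0.2618

0.2618


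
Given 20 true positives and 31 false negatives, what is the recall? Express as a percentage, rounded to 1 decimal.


Recall = TP / (TP + FN) * 100
= 20 / (20 + 31)
= 20 / 51
= 0.3922
= 39.2%

39.2


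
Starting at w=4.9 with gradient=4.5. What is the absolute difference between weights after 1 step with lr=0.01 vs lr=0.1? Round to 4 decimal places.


With lr=0.01: w_new = 4.9 - 0.01 * 4.5 = 4.855
With lr=0.1: w_new = 4.9 - 0.1 * 4.5 = 4.45
Absolute difference = |4.855 - 4.45|
= 0.4050

0.4050


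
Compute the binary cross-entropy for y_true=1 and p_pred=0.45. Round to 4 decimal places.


For y=1: Loss = -log(p)
= -log(0.45)
= -(-0.7985)
= 0.7985

0.7985


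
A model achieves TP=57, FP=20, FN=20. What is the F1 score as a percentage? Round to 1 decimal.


Precision = TP / (TP + FP) = 57 / 77 = 0.7403
Recall = TP / (TP + FN) = 57 / 77 = 0.7403
F1 = 2 * P * R / (P + R)
= 2 * 0.7403 * 0.7403 / (0.7403 + 0.7403)
= 1.096 / 1.4805
= 0.7403
As percentage: 74.0%

74.0


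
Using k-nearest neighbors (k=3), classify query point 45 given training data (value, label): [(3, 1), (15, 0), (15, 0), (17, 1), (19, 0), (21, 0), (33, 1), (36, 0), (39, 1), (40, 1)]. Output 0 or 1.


Distances from query 45:
Point 40 (class 1): distance = 5
Point 39 (class 1): distance = 6
Point 36 (class 0): distance = 9
K=3 nearest neighbors: classes = [1, 1, 0]
Votes for class 1: 2 / 3
Majority vote => class 1

1


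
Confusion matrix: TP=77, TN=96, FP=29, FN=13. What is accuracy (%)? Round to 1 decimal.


Accuracy = (TP + TN) / (TP + TN + FP + FN) * 100
= (77 + 96) / (77 + 96 + 29 + 13)
= 173 / 215
= 0.8047
= 80.5%

80.5


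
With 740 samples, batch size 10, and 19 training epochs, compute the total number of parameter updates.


Iterations per epoch = 740 / 10 = 74
Total updates = iterations_per_epoch * epochs
= 74 * 19
= 1406

1406


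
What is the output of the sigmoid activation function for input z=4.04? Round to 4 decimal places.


sigmoid(z) = 1 / (1 + exp(-z))
exp(-(4.04)) = exp(-4.04) = 0.0176
1 + 0.0176 = 1.0176
1 / 1.0176 = 0.9827

0.9827


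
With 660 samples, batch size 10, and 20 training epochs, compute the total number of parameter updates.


Iterations per epoch = 660 / 10 = 66
Total updates = iterations_per_epoch * epochs
= 66 * 20
= 1320

1320


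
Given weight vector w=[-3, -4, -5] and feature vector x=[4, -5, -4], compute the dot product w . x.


Element-wise products:
-3 * 4 = -12
-4 * -5 = 20
-5 * -4 = 20
Sum = -12 + 20 + 20
= 28

28


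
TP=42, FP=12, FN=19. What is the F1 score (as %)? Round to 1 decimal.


Precision = TP / (TP + FP) = 42 / 54 = 0.7778
Recall = TP / (TP + FN) = 42 / 61 = 0.6885
F1 = 2 * P * R / (P + R)
= 2 * 0.7778 * 0.6885 / (0.7778 + 0.6885)
= 1.071 / 1.4663
= 0.7304
As percentage: 73.0%

73.0


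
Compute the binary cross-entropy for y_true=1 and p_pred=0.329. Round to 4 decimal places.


For y=1: Loss = -log(p)
= -log(0.329)
= -(-1.1117)
= 1.1117

1.1117


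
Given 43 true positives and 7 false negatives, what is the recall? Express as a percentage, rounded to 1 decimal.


Recall = TP / (TP + FN) * 100
= 43 / (43 + 7)
= 43 / 50
= 0.86
= 86.0%

86.0


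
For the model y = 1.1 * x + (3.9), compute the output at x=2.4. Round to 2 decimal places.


y = 1.1 * 2.4 + (3.9)
= 2.64 + (3.9)
= 6.54

6.54


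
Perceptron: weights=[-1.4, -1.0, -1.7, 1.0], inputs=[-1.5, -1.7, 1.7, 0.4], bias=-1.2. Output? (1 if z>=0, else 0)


z = w . x + b
= -1.4*-1.5 + -1.0*-1.7 + -1.7*1.7 + 1.0*0.4 + -1.2
= 2.1 + 1.7 + -2.89 + 0.4 + -1.2
= 1.31 + -1.2
= 0.11
Since z = 0.11 >= 0, output = 1

1


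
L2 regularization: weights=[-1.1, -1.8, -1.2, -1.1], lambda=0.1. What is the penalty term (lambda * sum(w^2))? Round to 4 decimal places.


Squaring each weight:
(-1.1)^2 = 1.21
(-1.8)^2 = 3.24
(-1.2)^2 = 1.44
(-1.1)^2 = 1.21
Sum of squares = 7.1
Penalty = 0.1 * 7.1 = 0.7100

0.7100


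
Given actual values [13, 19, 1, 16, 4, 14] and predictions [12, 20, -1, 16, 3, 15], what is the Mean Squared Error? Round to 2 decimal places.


Differences: [1, -1, 2, 0, 1, -1]
Squared errors: [1, 1, 4, 0, 1, 1]
Sum of squared errors = 8
MSE = 8 / 6 = 1.33

1.33


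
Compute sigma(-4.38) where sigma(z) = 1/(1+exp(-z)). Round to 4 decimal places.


sigmoid(z) = 1 / (1 + exp(-z))
exp(-(-4.38)) = exp(4.38) = 79.838
1 + 79.838 = 80.838
1 / 80.838 = 0.0124

0.0124


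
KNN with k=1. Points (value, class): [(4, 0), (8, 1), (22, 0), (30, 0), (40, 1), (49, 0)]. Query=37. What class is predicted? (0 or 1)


Distances from query 37:
Point 40 (class 1): distance = 3
K=1 nearest neighbors: classes = [1]
Votes for class 1: 1 / 1
Majority vote => class 1

1


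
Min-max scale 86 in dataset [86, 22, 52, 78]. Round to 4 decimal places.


Min = 22, Max = 86
Range = 86 - 22 = 64
Scaled = (x - min) / (max - min)
= (86 - 22) / 64
= 64 / 64
= 1.0000

1.0000


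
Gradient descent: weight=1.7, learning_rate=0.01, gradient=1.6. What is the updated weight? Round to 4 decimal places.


w_new = w_old - lr * gradient
= 1.7 - 0.01 * 1.6
= 1.7 - (0.016)
= 1.6840

1.6840


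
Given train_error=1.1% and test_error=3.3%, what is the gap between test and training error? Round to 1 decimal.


Generalization gap = test_error - train_error
= 3.3 - 1.1
= 2.2%
A moderate gap.

2.2


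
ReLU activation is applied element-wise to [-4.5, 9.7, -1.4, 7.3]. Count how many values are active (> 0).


ReLU(x) = max(0, x) for each element:
ReLU(-4.5) = 0
ReLU(9.7) = 9.7
ReLU(-1.4) = 0
ReLU(7.3) = 7.3
Active neurons (>0): 2

2


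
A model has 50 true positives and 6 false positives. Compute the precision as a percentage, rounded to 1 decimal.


Precision = TP / (TP + FP) * 100
= 50 / (50 + 6)
= 50 / 56
= 0.8929
= 89.3%

89.3


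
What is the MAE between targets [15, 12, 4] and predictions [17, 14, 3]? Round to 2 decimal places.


Absolute errors: [2, 2, 1]
Sum of absolute errors = 5
MAE = 5 / 3 = 1.67

1.67


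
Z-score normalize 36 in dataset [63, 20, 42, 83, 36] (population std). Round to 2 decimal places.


Mean = (63 + 20 + 42 + 83 + 36) / 5 = 48.8
Variance = sum((x_i - mean)^2) / n = 482.16
Std = sqrt(482.16) = 21.9581
Z = (x - mean) / std
= (36 - 48.8) / 21.9581
= -12.8 / 21.9581
= -0.58

-0.58


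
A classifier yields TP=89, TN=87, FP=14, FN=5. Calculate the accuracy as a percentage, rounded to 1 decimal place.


Accuracy = (TP + TN) / (TP + TN + FP + FN) * 100
= (89 + 87) / (89 + 87 + 14 + 5)
= 176 / 195
= 0.9026
= 90.3%

90.3


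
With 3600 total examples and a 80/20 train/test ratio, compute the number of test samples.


Train samples = 3600 * 80% = 2880
Test samples = 3600 - 2880
= 720

720


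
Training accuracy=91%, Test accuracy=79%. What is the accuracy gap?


Gap = train_accuracy - test_accuracy
= 91 - 79
= 12%
This gap suggests the model is overfitting.

12


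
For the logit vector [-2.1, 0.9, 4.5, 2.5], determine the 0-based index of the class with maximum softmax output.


Softmax is a monotonic transformation, so it preserves the argmax.
We need to find the index of the maximum logit.
Index 0: -2.1
Index 1: 0.9
Index 2: 4.5
Index 3: 2.5
Maximum logit = 4.5 at index 2

2


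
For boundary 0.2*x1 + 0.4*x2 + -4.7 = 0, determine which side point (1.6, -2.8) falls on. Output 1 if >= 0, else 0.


Compute 0.2 * 1.6 + 0.4 * -2.8 + -4.7
= 0.32 + -1.12 + -4.7
= -5.5
Since -5.5 < 0, the point is on the negative side.

0


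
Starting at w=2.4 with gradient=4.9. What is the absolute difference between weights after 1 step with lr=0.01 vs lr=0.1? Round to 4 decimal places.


With lr=0.01: w_new = 2.4 - 0.01 * 4.9 = 2.351
With lr=0.1: w_new = 2.4 - 0.1 * 4.9 = 1.91
Absolute difference = |2.351 - 1.91|
= 0.4410

0.4410


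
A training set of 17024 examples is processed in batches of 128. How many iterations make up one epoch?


Iterations per epoch = dataset_size / batch_size
= 17024 / 128
= 133

133


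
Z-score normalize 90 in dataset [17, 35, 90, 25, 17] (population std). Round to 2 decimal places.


Mean = (17 + 35 + 90 + 25 + 17) / 5 = 36.8
Variance = sum((x_i - mean)^2) / n = 751.36
Std = sqrt(751.36) = 27.4109
Z = (x - mean) / std
= (90 - 36.8) / 27.4109
= 53.2 / 27.4109
= 1.94

1.94


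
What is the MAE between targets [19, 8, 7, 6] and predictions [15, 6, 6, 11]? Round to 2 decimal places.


Absolute errors: [4, 2, 1, 5]
Sum of absolute errors = 12
MAE = 12 / 4 = 3.00

3.00


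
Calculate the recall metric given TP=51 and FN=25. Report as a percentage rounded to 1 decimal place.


Recall = TP / (TP + FN) * 100
= 51 / (51 + 25)
= 51 / 76
= 0.6711
= 67.1%

67.1


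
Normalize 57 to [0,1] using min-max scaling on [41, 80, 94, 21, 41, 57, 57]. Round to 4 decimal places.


Min = 21, Max = 94
Range = 94 - 21 = 73
Scaled = (x - min) / (max - min)
= (57 - 21) / 73
= 36 / 73
= 0.4932

0.4932


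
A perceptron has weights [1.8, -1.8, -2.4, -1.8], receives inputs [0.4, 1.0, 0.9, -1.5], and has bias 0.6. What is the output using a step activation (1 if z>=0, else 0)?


z = w . x + b
= 1.8*0.4 + -1.8*1.0 + -2.4*0.9 + -1.8*-1.5 + 0.6
= 0.72 + -1.8 + -2.16 + 2.7 + 0.6
= -0.54 + 0.6
= 0.06
Since z = 0.06 >= 0, output = 1

1


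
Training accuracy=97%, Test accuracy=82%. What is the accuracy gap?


Gap = train_accuracy - test_accuracy
= 97 - 82
= 15%
This gap suggests the model is overfitting.

15


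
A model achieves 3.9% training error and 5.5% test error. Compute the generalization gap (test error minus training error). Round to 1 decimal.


Generalization gap = test_error - train_error
= 5.5 - 3.9
= 1.6%
A small gap suggests good generalization.

1.6


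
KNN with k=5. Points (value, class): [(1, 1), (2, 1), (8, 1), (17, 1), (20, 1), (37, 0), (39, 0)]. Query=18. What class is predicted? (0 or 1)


Distances from query 18:
Point 17 (class 1): distance = 1
Point 20 (class 1): distance = 2
Point 8 (class 1): distance = 10
Point 2 (class 1): distance = 16
Point 1 (class 1): distance = 17
K=5 nearest neighbors: classes = [1, 1, 1, 1, 1]
Votes for class 1: 5 / 5
Majority vote => class 1

1


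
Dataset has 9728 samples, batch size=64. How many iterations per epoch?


Iterations per epoch = dataset_size / batch_size
= 9728 / 64
= 152

152


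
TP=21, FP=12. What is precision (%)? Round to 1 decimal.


Precision = TP / (TP + FP) * 100
= 21 / (21 + 12)
= 21 / 33
= 0.6364
= 63.6%

63.6


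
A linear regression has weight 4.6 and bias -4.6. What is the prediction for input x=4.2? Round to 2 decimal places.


y = 4.6 * 4.2 + (-4.6)
= 19.32 + (-4.6)
= 14.72

14.72


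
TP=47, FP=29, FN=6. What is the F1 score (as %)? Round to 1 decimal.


Precision = TP / (TP + FP) = 47 / 76 = 0.6184
Recall = TP / (TP + FN) = 47 / 53 = 0.8868
F1 = 2 * P * R / (P + R)
= 2 * 0.6184 * 0.8868 / (0.6184 + 0.8868)
= 1.0968 / 1.5052
= 0.7287
As percentage: 72.9%

72.9


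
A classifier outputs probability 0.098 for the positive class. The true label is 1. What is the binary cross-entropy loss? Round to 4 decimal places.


For y=1: Loss = -log(p)
= -log(0.098)
= -(-2.3228)
= 2.3228

2.3228


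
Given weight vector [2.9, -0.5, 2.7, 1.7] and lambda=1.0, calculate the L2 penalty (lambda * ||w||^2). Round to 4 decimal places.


Squaring each weight:
2.9^2 = 8.41
(-0.5)^2 = 0.25
2.7^2 = 7.29
1.7^2 = 2.89
Sum of squares = 18.84
Penalty = 1.0 * 18.84 = 18.8400

18.8400


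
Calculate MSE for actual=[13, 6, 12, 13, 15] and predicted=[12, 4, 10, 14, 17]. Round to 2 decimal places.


Differences: [1, 2, 2, -1, -2]
Squared errors: [1, 4, 4, 1, 4]
Sum of squared errors = 14
MSE = 14 / 5 = 2.80

2.80
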